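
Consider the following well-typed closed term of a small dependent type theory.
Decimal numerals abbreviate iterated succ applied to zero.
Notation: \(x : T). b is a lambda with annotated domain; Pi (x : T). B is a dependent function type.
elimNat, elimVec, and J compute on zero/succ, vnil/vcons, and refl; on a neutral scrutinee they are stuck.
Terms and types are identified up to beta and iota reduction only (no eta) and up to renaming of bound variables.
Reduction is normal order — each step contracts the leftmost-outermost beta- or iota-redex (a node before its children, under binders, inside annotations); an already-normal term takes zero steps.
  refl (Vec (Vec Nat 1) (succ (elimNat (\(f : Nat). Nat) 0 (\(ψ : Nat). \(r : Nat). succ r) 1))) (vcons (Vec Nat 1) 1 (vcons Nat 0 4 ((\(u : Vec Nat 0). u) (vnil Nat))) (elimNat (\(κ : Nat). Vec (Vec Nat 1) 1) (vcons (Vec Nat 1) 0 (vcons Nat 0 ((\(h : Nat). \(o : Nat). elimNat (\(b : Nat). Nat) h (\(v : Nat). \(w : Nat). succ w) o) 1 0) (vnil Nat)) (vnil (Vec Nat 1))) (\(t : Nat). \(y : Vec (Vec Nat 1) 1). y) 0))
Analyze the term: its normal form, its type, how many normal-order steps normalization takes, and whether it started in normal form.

normal form:
  refl (Vec (Vec Nat 1) 2) (vcons (Vec Nat 1) 1 (vcons Nat 0 4 (vnil Nat)) (vcons (Vec Nat 1) 0 (vcons Nat 0 1 (vnil Nat)) (vnil (Vec Nat 1))))
the term's type:
  Eq (Vec (Vec Nat 1) 2) (vcons (Vec Nat 1) 1 (vcons Nat 0 4 (vnil Nat)) (vcons (Vec Nat 1) 0 (vcons Nat 0 1 (vnil Nat)) (vnil (Vec Nat 1)))) (vcons (Vec Nat 1) 1 (vcons Nat 0 4 (vnil Nat)) (vcons (Vec Nat 1) 0 (vcons Nat 0 1 (vnil Nat)) (vnil (Vec Nat 1))))
normal-order step count: 9
started in normal form: no
first contracted redex: an elimNat iota-redex


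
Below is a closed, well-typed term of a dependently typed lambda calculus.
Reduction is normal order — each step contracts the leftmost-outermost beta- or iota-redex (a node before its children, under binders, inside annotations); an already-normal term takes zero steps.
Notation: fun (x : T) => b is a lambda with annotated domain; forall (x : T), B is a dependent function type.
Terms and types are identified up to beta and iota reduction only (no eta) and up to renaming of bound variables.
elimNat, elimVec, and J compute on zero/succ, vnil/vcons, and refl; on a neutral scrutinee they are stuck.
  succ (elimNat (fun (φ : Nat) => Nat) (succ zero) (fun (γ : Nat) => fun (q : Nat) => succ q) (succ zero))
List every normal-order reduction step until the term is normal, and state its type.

normal-order reduction sequence:
  succ (elimNat (fun (φ : Nat) => Nat) (succ zero) (fun (γ : Nat) => fun (q : Nat) => succ q) (succ zero))
  ~> succ ((fun (φ : Nat) => fun (γ : Nat) => succ γ) zero (elimNat (fun (q : Nat) => Nat) (succ zero) (fun (g : Nat) => fun (t : Nat) => succ t) zero))
  ~> succ ((fun (φ : Nat) => succ φ) (elimNat (fun (γ : Nat) => Nat) (succ zero) (fun (q : Nat) => fun (g : Nat) => succ g) zero))
  ~> succ (succ (elimNat (fun (φ : Nat) => Nat) (succ zero) (fun (γ : Nat) => fun (q : Nat) => succ q) zero))
  ~> succ (succ (succ zero))
type:
  Nat


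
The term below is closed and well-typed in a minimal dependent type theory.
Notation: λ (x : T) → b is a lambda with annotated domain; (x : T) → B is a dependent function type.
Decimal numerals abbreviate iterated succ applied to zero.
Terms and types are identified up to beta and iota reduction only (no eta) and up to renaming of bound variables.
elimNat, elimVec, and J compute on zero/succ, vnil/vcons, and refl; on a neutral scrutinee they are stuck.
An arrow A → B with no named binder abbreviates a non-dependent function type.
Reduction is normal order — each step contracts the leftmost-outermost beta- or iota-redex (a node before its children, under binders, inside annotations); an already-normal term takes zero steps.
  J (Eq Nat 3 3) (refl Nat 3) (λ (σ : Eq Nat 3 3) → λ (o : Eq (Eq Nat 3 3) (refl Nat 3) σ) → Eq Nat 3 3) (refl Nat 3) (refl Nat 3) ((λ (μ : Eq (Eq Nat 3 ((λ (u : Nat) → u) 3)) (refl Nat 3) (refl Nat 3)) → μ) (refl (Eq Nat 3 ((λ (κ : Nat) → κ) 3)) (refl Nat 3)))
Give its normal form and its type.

resulting normal form:
  refl Nat 3
the term's type:
  Eq Nat 3 3
observation: reduction starts at a beta-redex, and 2 normal-order steps reach the normal form.


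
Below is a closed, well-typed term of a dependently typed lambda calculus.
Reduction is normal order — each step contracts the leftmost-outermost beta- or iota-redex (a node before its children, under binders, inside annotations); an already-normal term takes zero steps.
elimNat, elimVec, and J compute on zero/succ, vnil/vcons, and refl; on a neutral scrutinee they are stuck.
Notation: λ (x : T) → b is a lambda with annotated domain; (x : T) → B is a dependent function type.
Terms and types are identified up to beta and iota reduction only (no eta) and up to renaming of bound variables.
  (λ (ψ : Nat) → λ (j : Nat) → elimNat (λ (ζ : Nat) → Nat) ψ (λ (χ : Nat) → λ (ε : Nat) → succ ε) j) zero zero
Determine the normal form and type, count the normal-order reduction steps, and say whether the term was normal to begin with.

reduced normal form:
  zero
type:
  Nat
reduction steps (normal order): 3
term was already normal: no
first contracted redex: a beta-redex


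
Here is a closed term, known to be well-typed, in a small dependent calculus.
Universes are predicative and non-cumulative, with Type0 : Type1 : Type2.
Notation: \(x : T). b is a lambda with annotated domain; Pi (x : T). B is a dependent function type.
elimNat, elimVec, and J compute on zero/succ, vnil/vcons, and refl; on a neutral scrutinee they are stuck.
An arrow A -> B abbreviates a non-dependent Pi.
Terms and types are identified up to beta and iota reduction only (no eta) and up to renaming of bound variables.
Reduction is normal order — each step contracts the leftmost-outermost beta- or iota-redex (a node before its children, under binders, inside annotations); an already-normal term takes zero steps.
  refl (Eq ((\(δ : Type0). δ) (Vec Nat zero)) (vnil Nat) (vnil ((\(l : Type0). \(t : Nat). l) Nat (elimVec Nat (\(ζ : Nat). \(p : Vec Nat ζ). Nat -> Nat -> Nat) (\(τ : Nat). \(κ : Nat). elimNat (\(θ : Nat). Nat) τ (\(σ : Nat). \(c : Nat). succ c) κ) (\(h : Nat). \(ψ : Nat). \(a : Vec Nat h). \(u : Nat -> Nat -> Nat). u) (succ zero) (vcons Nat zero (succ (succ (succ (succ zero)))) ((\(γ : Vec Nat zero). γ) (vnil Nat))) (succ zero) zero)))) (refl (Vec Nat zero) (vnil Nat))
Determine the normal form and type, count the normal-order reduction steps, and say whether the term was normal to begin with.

resulting normal form:
  refl (Eq (Vec Nat zero) (vnil Nat) (vnil Nat)) (refl (Vec Nat zero) (vnil Nat))
inferred type:
  Eq (Eq (Vec Nat zero) (vnil Nat) (vnil Nat)) (refl (Vec Nat zero) (vnil Nat)) (refl (Vec Nat zero) (vnil Nat))
steps to reach normal form (normal order): 3
already normal: no
first redex: a beta-redex


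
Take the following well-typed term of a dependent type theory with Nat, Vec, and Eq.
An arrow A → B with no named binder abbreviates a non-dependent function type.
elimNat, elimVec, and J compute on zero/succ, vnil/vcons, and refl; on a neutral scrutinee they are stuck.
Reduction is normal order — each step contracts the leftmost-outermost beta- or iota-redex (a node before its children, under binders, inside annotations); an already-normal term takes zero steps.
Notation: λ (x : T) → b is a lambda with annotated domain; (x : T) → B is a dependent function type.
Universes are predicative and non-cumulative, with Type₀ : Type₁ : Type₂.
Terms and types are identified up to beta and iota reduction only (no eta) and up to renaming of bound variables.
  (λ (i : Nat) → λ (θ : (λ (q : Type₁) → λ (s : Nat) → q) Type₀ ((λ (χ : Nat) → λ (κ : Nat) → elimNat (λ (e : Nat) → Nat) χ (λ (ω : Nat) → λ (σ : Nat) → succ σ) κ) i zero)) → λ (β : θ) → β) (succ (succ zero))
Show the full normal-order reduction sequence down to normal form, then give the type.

normal-order reduction:
  (λ (i : Nat) → λ (θ : (λ (q : Type₁) → λ (s : Nat) → q) Type₀ ((λ (χ : Nat) → λ (κ : Nat) → elimNat (λ (e : Nat) → Nat) χ (λ (ω : Nat) → λ (σ : Nat) → succ σ) κ) i zero)) → λ (β : θ) → β) (succ (succ zero))
  ~> λ (i : (λ (θ : Type₁) → λ (q : Nat) → θ) Type₀ ((λ (s : Nat) → λ (χ : Nat) → elimNat (λ (κ : Nat) → Nat) s (λ (e : Nat) → λ (ω : Nat) → succ ω) χ) (succ (succ zero)) zero)) → λ (σ : i) → σ
  ~> λ (i : (λ (θ : Nat) → Type₀) ((λ (q : Nat) → λ (s : Nat) → elimNat (λ (χ : Nat) → Nat) q (λ (κ : Nat) → λ (e : Nat) → succ e) s) (succ (succ zero)) zero)) → λ (ω : i) → ω
  ~> λ (i : Type₀) → λ (θ : i) → θ
type:
  (i : Type₀) → i → i


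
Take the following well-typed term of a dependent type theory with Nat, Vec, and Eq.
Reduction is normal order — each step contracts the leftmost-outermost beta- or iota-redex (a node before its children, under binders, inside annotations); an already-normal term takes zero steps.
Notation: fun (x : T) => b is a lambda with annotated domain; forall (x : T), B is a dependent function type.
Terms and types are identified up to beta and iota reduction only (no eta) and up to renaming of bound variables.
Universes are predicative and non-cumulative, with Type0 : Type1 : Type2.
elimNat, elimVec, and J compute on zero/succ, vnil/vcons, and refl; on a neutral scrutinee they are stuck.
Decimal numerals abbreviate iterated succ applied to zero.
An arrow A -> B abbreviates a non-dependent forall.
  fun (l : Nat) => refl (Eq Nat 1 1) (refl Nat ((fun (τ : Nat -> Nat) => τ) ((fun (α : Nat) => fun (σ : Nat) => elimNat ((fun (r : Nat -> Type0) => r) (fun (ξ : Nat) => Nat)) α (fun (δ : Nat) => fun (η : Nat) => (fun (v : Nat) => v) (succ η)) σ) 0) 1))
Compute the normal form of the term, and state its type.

resulting normal form:
  fun (l : Nat) => refl (Eq Nat 1 1) (refl Nat 1)
the term's type:
  Nat -> Eq (Eq Nat 1 1) (refl Nat 1) (refl Nat 1)
observation: the term reaches its normal form after 8 normal-order steps.


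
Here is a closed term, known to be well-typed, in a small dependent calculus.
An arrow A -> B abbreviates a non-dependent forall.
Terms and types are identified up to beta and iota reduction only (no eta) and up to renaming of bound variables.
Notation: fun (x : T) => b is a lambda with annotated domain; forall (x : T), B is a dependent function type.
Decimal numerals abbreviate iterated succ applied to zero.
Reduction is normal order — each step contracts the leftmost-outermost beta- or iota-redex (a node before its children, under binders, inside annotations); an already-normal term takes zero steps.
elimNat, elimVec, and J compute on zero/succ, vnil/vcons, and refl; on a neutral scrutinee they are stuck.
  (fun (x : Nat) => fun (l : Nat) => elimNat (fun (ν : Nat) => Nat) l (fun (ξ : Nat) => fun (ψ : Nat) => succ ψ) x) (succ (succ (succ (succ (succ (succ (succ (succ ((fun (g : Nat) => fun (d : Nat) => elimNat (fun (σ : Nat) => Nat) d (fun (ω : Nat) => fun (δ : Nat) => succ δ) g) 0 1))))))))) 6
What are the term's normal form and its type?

normal form:
  15
type:
  Nat
observation: the first redex contracted is a beta-redex; the normal form is reached in 33 normal-order steps.


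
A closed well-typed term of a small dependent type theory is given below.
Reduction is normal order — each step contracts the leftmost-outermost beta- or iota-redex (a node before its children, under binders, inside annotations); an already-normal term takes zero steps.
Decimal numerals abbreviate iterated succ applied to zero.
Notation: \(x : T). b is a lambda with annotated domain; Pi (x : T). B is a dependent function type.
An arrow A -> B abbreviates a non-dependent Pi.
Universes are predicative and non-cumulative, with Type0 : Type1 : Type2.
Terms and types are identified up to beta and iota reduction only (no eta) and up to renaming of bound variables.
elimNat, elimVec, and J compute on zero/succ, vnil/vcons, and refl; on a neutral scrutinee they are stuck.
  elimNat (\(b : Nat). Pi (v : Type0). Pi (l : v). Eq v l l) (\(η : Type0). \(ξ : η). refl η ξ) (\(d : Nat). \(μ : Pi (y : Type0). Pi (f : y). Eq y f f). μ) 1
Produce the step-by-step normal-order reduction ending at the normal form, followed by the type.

normal-order reduction:
  elimNat (\(b : Nat). Pi (v : Type0). Pi (l : v). Eq v l l) (\(η : Type0). \(ξ : η). refl η ξ) (\(d : Nat). \(μ : Pi (y : Type0). Pi (f : y). Eq y f f). μ) 1
  ~> (\(b : Nat). \(v : Pi (l : Type0). Pi (η : l). Eq l η η). v) 0 (elimNat (\(ξ : Nat). Pi (d : Type0). Pi (μ : d). Eq d μ μ) (\(y : Type0). \(f : y). refl y f) (\(m : Nat). \(e : Pi (ζ : Type0). Pi (σ : ζ). Eq ζ σ σ). e) 0)
  ~> (\(b : Pi (v : Type0). Pi (l : v). Eq v l l). b) (elimNat (\(η : Nat). Pi (ξ : Type0). Pi (d : ξ). Eq ξ d d) (\(μ : Type0). \(y : μ). refl μ y) (\(f : Nat). \(m : Pi (e : Type0). Pi (ζ : e). Eq e ζ ζ). m) 0)
  ~> elimNat (\(b : Nat). Pi (v : Type0). Pi (l : v). Eq v l l) (\(η : Type0). \(ξ : η). refl η ξ) (\(d : Nat). \(μ : Pi (y : Type0). Pi (f : y). Eq y f f). μ) 0
  ~> \(b : Type0). \(v : b). refl b v
inferred type:
  Pi (b : Type0). Pi (v : b). Eq b v v


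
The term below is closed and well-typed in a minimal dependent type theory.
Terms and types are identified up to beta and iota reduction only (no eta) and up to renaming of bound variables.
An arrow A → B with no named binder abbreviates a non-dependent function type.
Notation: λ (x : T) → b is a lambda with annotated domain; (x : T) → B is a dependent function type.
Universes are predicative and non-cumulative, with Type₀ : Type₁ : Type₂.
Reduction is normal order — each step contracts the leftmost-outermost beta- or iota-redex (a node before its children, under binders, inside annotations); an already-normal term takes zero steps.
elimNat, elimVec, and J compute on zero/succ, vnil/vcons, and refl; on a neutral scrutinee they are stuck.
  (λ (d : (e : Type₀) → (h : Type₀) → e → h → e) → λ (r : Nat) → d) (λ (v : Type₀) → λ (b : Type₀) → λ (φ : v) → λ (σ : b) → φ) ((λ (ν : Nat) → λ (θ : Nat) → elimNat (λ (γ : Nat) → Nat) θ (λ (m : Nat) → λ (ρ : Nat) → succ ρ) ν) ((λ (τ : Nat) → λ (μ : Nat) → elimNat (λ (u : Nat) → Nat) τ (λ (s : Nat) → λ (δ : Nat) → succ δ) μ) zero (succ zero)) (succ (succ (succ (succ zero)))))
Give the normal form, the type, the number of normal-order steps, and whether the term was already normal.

normal form:
  λ (d : Type₀) → λ (e : Type₀) → λ (h : d) → λ (r : e) → h
inferred type:
  (d : Type₀) → (e : Type₀) → d → e → d
normal-order step count: 2
started in normal form: no
first redex: a beta-redex


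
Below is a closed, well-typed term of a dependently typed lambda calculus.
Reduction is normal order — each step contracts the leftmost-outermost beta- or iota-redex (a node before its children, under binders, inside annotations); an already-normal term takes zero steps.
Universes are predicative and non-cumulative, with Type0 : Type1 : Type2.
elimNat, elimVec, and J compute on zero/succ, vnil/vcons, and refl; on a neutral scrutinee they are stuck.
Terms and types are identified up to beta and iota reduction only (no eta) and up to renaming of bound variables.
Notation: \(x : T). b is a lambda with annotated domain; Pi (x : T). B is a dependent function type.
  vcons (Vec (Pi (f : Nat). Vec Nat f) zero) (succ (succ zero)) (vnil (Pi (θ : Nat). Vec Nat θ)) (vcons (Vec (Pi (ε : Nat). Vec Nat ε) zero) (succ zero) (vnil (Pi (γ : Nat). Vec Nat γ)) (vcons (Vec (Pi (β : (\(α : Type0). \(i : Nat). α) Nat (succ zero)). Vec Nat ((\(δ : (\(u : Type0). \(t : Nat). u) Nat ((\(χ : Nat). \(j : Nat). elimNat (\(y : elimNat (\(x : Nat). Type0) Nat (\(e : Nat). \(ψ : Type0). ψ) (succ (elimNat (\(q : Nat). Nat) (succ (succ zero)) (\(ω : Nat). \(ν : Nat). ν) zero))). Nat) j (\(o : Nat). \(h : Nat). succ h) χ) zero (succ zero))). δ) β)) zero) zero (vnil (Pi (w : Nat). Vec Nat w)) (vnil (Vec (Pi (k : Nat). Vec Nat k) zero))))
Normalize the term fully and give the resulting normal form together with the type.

normal form:
  vcons (Vec (Pi (f : Nat). Vec Nat f) zero) (succ (succ zero)) (vnil (Pi (θ : Nat). Vec Nat θ)) (vcons (Vec (Pi (ε : Nat). Vec Nat ε) zero) (succ zero) (vnil (Pi (γ : Nat). Vec Nat γ)) (vcons (Vec (Pi (β : Nat). Vec Nat β) zero) zero (vnil (Pi (α : Nat). Vec Nat α)) (vnil (Vec (Pi (i : Nat). Vec Nat i) zero))))
inferred type:
  Vec (Vec (Pi (f : Nat). Vec Nat f) zero) (succ (succ (succ zero)))


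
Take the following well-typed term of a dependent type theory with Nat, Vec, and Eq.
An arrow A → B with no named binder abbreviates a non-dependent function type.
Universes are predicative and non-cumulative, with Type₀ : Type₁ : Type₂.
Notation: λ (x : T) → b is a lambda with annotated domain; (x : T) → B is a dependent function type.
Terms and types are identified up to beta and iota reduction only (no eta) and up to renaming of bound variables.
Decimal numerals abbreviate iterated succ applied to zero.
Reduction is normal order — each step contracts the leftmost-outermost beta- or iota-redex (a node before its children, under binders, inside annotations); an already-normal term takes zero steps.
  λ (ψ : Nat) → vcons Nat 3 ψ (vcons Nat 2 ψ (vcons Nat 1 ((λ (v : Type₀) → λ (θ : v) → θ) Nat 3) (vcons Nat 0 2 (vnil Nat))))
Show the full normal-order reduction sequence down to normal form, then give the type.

reduction (normal order):
  λ (ψ : Nat) → vcons Nat 3 ψ (vcons Nat 2 ψ (vcons Nat 1 ((λ (v : Type₀) → λ (θ : v) → θ) Nat 3) (vcons Nat 0 2 (vnil Nat))))
  ~> λ (ψ : Nat) → vcons Nat 3 ψ (vcons Nat 2 ψ (vcons Nat 1 ((λ (v : Nat) → v) 3) (vcons Nat 0 2 (vnil Nat))))
  ~> λ (ψ : Nat) → vcons Nat 3 ψ (vcons Nat 2 ψ (vcons Nat 1 3 (vcons Nat 0 2 (vnil Nat))))
type:
  Nat → Vec Nat 4


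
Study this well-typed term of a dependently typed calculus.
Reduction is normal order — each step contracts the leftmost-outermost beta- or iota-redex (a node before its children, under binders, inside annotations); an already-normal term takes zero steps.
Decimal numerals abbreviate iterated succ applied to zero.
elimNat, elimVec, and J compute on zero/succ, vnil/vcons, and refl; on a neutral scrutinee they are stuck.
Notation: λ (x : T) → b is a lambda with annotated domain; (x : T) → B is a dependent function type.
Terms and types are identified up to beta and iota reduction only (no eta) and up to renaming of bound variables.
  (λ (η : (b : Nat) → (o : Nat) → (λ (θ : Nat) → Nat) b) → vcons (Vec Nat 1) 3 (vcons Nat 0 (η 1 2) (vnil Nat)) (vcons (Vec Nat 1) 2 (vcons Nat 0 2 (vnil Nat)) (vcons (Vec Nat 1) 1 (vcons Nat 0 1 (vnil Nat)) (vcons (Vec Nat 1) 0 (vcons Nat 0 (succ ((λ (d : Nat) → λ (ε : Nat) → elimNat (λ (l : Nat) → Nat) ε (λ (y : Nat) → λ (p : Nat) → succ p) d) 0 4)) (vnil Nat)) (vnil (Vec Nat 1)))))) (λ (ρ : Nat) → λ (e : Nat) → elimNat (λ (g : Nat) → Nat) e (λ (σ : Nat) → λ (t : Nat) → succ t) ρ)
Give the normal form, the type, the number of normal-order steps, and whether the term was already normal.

normal form:
  vcons (Vec Nat 1) 3 (vcons Nat 0 3 (vnil Nat)) (vcons (Vec Nat 1) 2 (vcons Nat 0 2 (vnil Nat)) (vcons (Vec Nat 1) 1 (vcons Nat 0 1 (vnil Nat)) (vcons (Vec Nat 1) 0 (vcons Nat 0 5 (vnil Nat)) (vnil (Vec Nat 1)))))
the term's type:
  Vec (Vec Nat 1) 4
normal-order step count: 10
already normal: no
first contracted redex: a beta-redex


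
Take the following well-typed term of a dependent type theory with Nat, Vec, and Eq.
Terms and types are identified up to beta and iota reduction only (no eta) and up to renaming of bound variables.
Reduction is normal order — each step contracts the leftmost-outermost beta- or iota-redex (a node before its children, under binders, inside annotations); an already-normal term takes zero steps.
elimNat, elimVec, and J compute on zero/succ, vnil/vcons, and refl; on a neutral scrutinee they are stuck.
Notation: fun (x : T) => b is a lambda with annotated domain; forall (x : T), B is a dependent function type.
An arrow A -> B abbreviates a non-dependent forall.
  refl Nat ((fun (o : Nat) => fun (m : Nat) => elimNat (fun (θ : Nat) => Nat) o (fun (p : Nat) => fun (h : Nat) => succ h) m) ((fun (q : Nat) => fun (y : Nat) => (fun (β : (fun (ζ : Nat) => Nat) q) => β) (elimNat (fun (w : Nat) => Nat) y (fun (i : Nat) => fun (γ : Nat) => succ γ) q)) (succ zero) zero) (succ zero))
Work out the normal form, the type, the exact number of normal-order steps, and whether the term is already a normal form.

normal form:
  refl Nat (succ (succ zero))
inferred type:
  Eq Nat (succ (succ zero)) (succ (succ zero))
steps to reach normal form (normal order): 13
already normal: no
first redex: a beta-redex


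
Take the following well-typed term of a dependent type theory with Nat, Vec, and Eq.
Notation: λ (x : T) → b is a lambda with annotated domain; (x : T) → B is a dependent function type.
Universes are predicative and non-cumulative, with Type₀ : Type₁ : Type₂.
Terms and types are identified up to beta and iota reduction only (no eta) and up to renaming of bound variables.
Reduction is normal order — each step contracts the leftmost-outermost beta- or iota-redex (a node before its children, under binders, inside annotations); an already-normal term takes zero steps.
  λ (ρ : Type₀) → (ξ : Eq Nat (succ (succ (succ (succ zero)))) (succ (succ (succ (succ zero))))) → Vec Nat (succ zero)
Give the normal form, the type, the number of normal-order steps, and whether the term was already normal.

reduced normal form:
  λ (ρ : Type₀) → (ξ : Eq Nat (succ (succ (succ (succ zero)))) (succ (succ (succ (succ zero))))) → Vec Nat (succ zero)
the term's type:
  (ρ : Type₀) → Type₀
normal-order step count: 0
already normal: yes


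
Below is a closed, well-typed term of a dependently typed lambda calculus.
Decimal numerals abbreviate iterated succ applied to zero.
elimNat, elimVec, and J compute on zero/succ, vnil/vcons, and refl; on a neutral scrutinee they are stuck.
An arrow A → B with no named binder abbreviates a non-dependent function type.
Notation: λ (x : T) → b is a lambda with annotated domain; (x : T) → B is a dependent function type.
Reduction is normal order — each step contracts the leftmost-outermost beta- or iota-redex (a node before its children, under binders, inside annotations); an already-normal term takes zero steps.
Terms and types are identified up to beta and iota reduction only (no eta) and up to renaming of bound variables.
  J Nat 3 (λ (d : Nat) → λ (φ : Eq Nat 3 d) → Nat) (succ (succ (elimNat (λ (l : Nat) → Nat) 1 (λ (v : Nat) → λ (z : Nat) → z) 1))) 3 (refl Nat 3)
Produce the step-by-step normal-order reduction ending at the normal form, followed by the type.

normal-order reduction:
  J Nat 3 (λ (d : Nat) → λ (φ : Eq Nat 3 d) → Nat) (succ (succ (elimNat (λ (l : Nat) → Nat) 1 (λ (v : Nat) → λ (z : Nat) → z) 1))) 3 (refl Nat 3)
  ~> succ (succ (elimNat (λ (d : Nat) → Nat) 1 (λ (φ : Nat) → λ (l : Nat) → l) 1))
  ~> succ (succ ((λ (d : Nat) → λ (φ : Nat) → φ) 0 (elimNat (λ (l : Nat) → Nat) 1 (λ (v : Nat) → λ (z : Nat) → z) 0)))
  ~> succ (succ ((λ (d : Nat) → d) (elimNat (λ (φ : Nat) → Nat) 1 (λ (l : Nat) → λ (v : Nat) → v) 0)))
  ~> succ (succ (elimNat (λ (d : Nat) → Nat) 1 (λ (φ : Nat) → λ (l : Nat) → l) 0))
  ~> 3
type:
  Nat


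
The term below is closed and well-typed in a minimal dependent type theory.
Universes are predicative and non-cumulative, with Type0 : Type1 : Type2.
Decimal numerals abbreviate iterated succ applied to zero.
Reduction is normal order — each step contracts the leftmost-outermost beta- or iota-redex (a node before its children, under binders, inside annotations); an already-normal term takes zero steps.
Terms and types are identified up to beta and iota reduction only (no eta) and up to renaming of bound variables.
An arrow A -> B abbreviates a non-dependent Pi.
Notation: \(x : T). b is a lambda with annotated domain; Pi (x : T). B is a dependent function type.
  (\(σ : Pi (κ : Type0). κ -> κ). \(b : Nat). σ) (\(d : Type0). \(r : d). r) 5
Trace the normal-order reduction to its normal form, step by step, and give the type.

normal-order reduction:
  (\(σ : Pi (κ : Type0). κ -> κ). \(b : Nat). σ) (\(d : Type0). \(r : d). r) 5
  ~> (\(σ : Nat). \(κ : Type0). \(b : κ). b) 5
  ~> \(σ : Type0). \(κ : σ). κ
type:
  Pi (σ : Type0). σ -> σ


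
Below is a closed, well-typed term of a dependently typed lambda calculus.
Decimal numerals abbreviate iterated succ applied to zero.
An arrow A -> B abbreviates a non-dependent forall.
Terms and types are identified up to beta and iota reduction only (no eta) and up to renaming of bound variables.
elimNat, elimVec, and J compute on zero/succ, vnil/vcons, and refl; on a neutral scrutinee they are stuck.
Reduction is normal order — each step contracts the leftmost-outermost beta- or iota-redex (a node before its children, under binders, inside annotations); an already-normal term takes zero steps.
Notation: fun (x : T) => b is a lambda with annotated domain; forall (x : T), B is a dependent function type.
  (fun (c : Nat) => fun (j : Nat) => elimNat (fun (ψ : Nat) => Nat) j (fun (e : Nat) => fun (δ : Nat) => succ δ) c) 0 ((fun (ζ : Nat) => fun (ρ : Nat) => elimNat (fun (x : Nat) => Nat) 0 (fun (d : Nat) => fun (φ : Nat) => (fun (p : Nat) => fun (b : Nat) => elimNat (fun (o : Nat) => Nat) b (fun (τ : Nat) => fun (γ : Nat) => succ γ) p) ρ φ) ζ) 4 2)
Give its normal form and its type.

normal form:
  8
inferred type:
  Nat
observation: 54 normal-order steps normalize the term, beginning with a beta-redex.


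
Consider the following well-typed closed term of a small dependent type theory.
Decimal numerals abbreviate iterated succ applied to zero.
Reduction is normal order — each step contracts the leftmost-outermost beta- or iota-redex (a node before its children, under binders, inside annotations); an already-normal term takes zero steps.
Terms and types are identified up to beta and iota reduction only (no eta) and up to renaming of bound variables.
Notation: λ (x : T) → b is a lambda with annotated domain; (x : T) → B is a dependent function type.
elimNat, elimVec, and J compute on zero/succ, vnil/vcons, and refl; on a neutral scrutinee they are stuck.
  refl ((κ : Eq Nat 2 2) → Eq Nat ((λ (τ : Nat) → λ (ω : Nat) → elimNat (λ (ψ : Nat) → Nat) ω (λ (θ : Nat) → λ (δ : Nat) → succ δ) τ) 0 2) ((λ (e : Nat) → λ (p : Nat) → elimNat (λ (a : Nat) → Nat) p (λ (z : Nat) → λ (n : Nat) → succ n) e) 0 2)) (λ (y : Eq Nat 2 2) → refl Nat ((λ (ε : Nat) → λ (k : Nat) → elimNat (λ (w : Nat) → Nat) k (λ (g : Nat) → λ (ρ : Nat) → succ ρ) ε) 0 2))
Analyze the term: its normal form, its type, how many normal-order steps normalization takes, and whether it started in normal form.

resulting normal form:
  refl ((κ : Eq Nat 2 2) → Eq Nat 2 2) (λ (τ : Eq Nat 2 2) → refl Nat 2)
inferred type:
  Eq ((κ : Eq Nat 2 2) → Eq Nat 2 2) (λ (τ : Eq Nat 2 2) → refl Nat 2) (λ (ω : Eq Nat 2 2) → refl Nat 2)
steps to reach normal form (normal order): 9
term was already normal: no
first redex: a beta-redex


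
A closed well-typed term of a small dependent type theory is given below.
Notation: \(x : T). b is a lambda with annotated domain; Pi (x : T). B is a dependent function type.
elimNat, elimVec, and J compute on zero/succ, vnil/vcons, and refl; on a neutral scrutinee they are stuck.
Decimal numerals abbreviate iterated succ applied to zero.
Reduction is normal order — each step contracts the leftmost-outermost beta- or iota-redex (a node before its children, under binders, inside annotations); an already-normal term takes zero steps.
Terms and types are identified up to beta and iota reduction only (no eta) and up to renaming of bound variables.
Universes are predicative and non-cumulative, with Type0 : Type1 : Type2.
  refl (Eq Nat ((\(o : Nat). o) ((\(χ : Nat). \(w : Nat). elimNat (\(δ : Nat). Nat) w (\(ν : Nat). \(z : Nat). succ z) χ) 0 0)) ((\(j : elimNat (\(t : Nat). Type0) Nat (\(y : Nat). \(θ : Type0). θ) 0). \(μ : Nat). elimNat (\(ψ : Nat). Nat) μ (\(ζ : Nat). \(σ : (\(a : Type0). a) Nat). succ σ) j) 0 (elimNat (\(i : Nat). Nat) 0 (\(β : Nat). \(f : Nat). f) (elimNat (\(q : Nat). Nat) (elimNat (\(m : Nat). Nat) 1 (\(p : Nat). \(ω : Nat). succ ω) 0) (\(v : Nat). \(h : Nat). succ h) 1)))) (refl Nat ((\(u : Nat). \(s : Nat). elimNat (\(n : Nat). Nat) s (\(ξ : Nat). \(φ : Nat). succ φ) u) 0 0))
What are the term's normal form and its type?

normal form:
  refl (Eq Nat 0 0) (refl Nat 0)
inferred type:
  Eq (Eq Nat 0 0) (refl Nat 0) (refl Nat 0)
observation: reduction starts at a beta-redex, and 22 normal-order steps reach the normal form.


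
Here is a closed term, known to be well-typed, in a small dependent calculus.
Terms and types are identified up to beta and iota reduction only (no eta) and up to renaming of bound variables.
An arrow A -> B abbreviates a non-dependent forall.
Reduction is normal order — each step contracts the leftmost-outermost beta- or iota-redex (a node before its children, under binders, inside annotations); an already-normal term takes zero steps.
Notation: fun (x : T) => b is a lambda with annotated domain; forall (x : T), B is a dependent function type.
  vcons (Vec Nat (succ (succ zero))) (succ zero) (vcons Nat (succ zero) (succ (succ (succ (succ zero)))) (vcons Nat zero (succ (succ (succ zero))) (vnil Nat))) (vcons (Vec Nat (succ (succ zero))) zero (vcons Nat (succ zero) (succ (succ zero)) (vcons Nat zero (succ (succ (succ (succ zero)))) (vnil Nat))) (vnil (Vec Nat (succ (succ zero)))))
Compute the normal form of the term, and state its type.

reduced normal form:
  vcons (Vec Nat (succ (succ zero))) (succ zero) (vcons Nat (succ zero) (succ (succ (succ (succ zero)))) (vcons Nat zero (succ (succ (succ zero))) (vnil Nat))) (vcons (Vec Nat (succ (succ zero))) zero (vcons Nat (succ zero) (succ (succ zero)) (vcons Nat zero (succ (succ (succ (succ zero)))) (vnil Nat))) (vnil (Vec Nat (succ (succ zero)))))
inferred type:
  Vec (Vec Nat (succ (succ zero))) (succ (succ zero))
observation: the term is already in normal form.


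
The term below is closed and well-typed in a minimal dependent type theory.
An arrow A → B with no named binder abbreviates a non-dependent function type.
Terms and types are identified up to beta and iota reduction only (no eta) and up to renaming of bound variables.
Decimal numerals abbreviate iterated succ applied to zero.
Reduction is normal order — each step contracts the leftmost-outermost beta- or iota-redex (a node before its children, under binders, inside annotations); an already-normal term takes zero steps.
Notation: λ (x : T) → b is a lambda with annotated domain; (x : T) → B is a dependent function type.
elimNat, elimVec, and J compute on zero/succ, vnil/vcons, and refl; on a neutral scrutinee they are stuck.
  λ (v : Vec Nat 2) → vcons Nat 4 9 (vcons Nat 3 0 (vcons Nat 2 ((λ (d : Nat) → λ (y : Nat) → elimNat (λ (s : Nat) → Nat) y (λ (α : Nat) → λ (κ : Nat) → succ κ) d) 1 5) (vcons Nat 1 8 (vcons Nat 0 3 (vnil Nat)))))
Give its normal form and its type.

reduced normal form:
  λ (v : Vec Nat 2) → vcons Nat 4 9 (vcons Nat 3 0 (vcons Nat 2 6 (vcons Nat 1 8 (vcons Nat 0 3 (vnil Nat)))))
inferred type:
  Vec Nat 2 → Vec Nat 5


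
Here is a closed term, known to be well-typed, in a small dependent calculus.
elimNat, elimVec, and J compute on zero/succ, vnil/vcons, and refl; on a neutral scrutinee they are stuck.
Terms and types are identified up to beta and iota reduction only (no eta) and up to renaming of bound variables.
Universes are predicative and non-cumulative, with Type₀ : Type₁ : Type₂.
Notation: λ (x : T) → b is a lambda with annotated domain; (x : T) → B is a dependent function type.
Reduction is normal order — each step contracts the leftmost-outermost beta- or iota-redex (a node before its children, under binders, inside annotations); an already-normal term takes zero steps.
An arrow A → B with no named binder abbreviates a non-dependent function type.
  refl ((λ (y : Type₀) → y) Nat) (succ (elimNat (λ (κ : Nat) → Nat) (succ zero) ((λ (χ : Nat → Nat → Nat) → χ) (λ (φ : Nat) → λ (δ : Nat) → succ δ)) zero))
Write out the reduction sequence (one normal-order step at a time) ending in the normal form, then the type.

reduction (normal order):
  refl ((λ (y : Type₀) → y) Nat) (succ (elimNat (λ (κ : Nat) → Nat) (succ zero) ((λ (χ : Nat → Nat → Nat) → χ) (λ (φ : Nat) → λ (δ : Nat) → succ δ)) zero))
  ~> refl Nat (succ (elimNat (λ (y : Nat) → Nat) (succ zero) ((λ (κ : Nat → Nat → Nat) → κ) (λ (χ : Nat) → λ (φ : Nat) → succ φ)) zero))
  ~> refl Nat (succ (succ zero))
type:
  Eq Nat (succ (succ zero)) (succ (succ zero))


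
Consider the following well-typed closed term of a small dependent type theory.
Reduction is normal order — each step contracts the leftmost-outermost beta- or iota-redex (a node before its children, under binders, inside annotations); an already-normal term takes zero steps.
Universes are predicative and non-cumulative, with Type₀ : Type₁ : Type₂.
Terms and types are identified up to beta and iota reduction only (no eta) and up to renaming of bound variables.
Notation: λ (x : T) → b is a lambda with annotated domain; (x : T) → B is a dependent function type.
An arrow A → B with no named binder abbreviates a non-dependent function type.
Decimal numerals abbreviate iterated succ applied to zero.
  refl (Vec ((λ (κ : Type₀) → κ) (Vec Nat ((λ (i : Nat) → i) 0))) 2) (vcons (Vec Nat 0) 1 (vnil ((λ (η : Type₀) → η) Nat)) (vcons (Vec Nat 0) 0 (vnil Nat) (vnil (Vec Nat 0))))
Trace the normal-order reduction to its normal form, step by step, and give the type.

reduction (normal order):
  refl (Vec ((λ (κ : Type₀) → κ) (Vec Nat ((λ (i : Nat) → i) 0))) 2) (vcons (Vec Nat 0) 1 (vnil ((λ (η : Type₀) → η) Nat)) (vcons (Vec Nat 0) 0 (vnil Nat) (vnil (Vec Nat 0))))
  ~> refl (Vec (Vec Nat ((λ (κ : Nat) → κ) 0)) 2) (vcons (Vec Nat 0) 1 (vnil ((λ (i : Type₀) → i) Nat)) (vcons (Vec Nat 0) 0 (vnil Nat) (vnil (Vec Nat 0))))
  ~> refl (Vec (Vec Nat 0) 2) (vcons (Vec Nat 0) 1 (vnil ((λ (κ : Type₀) → κ) Nat)) (vcons (Vec Nat 0) 0 (vnil Nat) (vnil (Vec Nat 0))))
  ~> refl (Vec (Vec Nat 0) 2) (vcons (Vec Nat 0) 1 (vnil Nat) (vcons (Vec Nat 0) 0 (vnil Nat) (vnil (Vec Nat 0))))
inferred type:
  Eq (Vec (Vec Nat 0) 2) (vcons (Vec Nat 0) 1 (vnil Nat) (vcons (Vec Nat 0) 0 (vnil Nat) (vnil (Vec Nat 0)))) (vcons (Vec Nat 0) 1 (vnil Nat) (vcons (Vec Nat 0) 0 (vnil Nat) (vnil (Vec Nat 0))))


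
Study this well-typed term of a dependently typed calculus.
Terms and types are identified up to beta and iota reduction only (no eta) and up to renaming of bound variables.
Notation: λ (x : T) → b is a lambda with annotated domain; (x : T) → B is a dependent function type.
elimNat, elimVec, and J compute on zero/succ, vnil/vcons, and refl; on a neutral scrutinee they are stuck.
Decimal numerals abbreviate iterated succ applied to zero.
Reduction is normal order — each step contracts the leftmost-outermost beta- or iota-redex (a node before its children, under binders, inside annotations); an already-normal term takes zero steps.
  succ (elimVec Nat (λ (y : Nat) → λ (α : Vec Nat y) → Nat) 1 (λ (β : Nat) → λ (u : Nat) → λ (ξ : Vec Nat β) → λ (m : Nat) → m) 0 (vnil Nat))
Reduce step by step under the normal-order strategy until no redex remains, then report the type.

normal-order reduction:
  succ (elimVec Nat (λ (y : Nat) → λ (α : Vec Nat y) → Nat) 1 (λ (β : Nat) → λ (u : Nat) → λ (ξ : Vec Nat β) → λ (m : Nat) → m) 0 (vnil Nat))
  ~> 2
type:
  Nat


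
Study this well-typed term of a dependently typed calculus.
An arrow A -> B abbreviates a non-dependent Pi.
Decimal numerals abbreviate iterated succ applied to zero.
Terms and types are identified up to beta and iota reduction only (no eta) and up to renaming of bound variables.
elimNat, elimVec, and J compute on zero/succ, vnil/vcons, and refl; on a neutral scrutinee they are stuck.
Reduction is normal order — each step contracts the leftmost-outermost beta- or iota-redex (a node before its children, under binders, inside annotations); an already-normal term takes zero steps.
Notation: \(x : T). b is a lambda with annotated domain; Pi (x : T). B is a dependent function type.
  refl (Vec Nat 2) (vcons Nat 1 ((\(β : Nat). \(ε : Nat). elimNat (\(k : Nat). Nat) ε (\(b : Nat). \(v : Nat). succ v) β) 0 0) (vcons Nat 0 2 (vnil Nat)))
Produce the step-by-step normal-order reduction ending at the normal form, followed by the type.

normal-order reduction sequence:
  refl (Vec Nat 2) (vcons Nat 1 ((\(β : Nat). \(ε : Nat). elimNat (\(k : Nat). Nat) ε (\(b : Nat). \(v : Nat). succ v) β) 0 0) (vcons Nat 0 2 (vnil Nat)))
  ~> refl (Vec Nat 2) (vcons Nat 1 ((\(β : Nat). elimNat (\(ε : Nat). Nat) β (\(k : Nat). \(b : Nat). succ b) 0) 0) (vcons Nat 0 2 (vnil Nat)))
  ~> refl (Vec Nat 2) (vcons Nat 1 (elimNat (\(β : Nat). Nat) 0 (\(ε : Nat). \(k : Nat). succ k) 0) (vcons Nat 0 2 (vnil Nat)))
  ~> refl (Vec Nat 2) (vcons Nat 1 0 (vcons Nat 0 2 (vnil Nat)))
inferred type:
  Eq (Vec Nat 2) (vcons Nat 1 0 (vcons Nat 0 2 (vnil Nat))) (vcons Nat 1 0 (vcons Nat 0 2 (vnil Nat)))


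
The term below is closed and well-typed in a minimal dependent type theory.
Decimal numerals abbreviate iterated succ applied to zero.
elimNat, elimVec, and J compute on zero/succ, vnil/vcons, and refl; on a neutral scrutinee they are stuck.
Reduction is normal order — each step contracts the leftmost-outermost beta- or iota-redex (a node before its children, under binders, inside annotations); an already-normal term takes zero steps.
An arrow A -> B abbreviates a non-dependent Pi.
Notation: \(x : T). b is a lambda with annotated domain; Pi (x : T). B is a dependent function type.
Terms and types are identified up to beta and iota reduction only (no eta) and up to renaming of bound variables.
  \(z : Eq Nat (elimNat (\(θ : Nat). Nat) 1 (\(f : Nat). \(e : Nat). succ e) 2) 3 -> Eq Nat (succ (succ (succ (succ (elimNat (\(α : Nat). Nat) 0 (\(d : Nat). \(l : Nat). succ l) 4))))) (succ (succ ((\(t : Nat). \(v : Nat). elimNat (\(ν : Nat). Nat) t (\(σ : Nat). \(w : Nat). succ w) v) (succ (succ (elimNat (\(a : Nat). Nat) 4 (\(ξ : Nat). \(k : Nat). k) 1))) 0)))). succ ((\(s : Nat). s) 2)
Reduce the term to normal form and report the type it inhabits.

reduced normal form:
  \(z : Eq Nat 3 3 -> Eq Nat 8 8). 3
type:
  (Eq Nat 3 3 -> Eq Nat 8 8) -> Nat
observation: the leftmost-outermost redex is an elimNat iota-redex, and normalization takes 28 steps.


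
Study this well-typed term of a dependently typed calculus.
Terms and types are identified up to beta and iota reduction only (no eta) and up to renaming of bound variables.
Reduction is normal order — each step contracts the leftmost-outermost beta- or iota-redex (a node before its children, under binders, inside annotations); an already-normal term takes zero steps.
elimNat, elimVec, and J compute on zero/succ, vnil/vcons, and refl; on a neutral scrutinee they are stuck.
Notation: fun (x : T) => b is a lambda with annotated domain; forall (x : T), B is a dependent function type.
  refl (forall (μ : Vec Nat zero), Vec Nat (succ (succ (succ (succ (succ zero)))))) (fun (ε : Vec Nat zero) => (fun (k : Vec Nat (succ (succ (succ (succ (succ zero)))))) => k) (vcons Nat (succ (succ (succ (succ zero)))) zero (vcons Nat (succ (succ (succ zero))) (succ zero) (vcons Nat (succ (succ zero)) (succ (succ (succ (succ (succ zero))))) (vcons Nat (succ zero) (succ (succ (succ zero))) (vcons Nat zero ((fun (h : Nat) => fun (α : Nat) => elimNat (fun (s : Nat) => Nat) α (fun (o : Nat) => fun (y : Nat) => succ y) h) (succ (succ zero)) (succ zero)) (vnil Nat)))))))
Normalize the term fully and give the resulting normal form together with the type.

normal form:
  refl (forall (μ : Vec Nat zero), Vec Nat (succ (succ (succ (succ (succ zero)))))) (fun (ε : Vec Nat zero) => vcons Nat (succ (succ (succ (succ zero)))) zero (vcons Nat (succ (succ (succ zero))) (succ zero) (vcons Nat (succ (succ zero)) (succ (succ (succ (succ (succ zero))))) (vcons Nat (succ zero) (succ (succ (succ zero))) (vcons Nat zero (succ (succ (succ zero))) (vnil Nat))))))
type:
  Eq (forall (μ : Vec Nat zero), Vec Nat (succ (succ (succ (succ (succ zero)))))) (fun (ε : Vec Nat zero) => vcons Nat (succ (succ (succ (succ zero)))) zero (vcons Nat (succ (succ (succ zero))) (succ zero) (vcons Nat (succ (succ zero)) (succ (succ (succ (succ (succ zero))))) (vcons Nat (succ zero) (succ (succ (succ zero))) (vcons Nat zero (succ (succ (succ zero))) (vnil Nat)))))) (fun (k : Vec Nat zero) => vcons Nat (succ (succ (succ (succ zero)))) zero (vcons Nat (succ (succ (succ zero))) (succ zero) (vcons Nat (succ (succ zero)) (succ (succ (succ (succ (succ zero))))) (vcons Nat (succ zero) (succ (succ (succ zero))) (vcons Nat zero (succ (succ (succ zero))) (vnil Nat))))))
observation: 10 normal-order steps normalize the term, beginning with a beta-redex.
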